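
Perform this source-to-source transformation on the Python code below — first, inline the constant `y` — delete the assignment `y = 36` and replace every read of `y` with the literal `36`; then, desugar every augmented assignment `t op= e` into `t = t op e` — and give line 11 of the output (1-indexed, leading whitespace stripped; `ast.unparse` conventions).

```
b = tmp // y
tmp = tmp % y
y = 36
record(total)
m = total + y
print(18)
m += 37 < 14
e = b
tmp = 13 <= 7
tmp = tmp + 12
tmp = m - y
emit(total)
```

Transformed code:
b = tmp // 36
tmp = tmp % 36
record(total)
m = total + 36
print(18)
m = m + (37 < 14)
e = b
tmp = 13 <= 7
tmp = tmp + 12
tmp = m - 36
emit(total)

emit(total)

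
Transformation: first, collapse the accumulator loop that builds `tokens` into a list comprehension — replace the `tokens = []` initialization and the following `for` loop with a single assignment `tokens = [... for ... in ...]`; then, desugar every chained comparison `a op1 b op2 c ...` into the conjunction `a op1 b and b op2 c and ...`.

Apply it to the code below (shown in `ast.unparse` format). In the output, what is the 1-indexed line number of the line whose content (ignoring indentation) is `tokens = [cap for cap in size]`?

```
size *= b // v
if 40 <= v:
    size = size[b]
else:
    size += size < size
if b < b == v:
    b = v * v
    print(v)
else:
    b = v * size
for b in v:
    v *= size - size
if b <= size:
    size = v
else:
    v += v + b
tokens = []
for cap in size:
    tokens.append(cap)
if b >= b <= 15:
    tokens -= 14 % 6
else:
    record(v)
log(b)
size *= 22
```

Transformed code:
size *= b // v
if 40 <= v:
    size = size[b]
else:
    size += size < size
if b < b and b == v:
    b = v * v
    print(v)
else:
    b = v * size
for b in v:
    v *= size - size
if b <= size:
    size = v
else:
    v += v + b
tokens = [cap for cap in size]
if b >= b and b <= 15:
    tokens -= 14 % 6
else:
    record(v)
log(b)
size *= 22

17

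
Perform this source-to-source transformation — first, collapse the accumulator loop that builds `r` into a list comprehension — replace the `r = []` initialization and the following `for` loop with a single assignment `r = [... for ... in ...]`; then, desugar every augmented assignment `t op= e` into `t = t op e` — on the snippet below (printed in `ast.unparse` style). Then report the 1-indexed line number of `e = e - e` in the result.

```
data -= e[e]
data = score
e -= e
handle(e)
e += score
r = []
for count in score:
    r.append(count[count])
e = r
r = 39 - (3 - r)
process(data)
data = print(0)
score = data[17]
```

Transformed code:
data = data - e[e]
data = score
e = e - e
handle(e)
e = e + score
r = [count[count] for count in score]
e = r
r = 39 - (3 - r)
process(data)
data = print(0)
score = data[17]

3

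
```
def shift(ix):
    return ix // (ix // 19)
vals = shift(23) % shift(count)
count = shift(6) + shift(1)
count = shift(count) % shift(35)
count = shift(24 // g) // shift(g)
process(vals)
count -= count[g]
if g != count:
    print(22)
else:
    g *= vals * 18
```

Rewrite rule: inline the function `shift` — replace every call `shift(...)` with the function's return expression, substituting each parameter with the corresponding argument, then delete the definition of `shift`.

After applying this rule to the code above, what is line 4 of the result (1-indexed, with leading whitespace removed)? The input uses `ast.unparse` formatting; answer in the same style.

Transformed code:
vals = 23 // (23 // 19) % (count // (count // 19))
count = 6 // (6 // 19) + 1 // (1 // 19)
count = count // (count // 19) % (35 // (35 // 19))
count = 24 // g // (24 // g // 19) // (g // (g // 19))
process(vals)
count -= count[g]
if g != count:
    print(22)
else:
    g *= vals * 18

count = 24 // g // (24 // g // 19) // (g // (g // 19))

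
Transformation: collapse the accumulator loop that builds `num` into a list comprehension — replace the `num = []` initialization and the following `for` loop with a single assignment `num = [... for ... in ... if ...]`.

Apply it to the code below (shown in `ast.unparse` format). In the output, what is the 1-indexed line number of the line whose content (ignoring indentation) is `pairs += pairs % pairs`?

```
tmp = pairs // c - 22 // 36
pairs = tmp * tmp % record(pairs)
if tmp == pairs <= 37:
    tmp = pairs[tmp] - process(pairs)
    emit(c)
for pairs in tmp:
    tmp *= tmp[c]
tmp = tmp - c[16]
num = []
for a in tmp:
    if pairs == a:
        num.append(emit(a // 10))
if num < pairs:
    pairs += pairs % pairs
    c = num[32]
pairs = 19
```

Transformed code:
tmp = pairs // c - 22 // 36
pairs = tmp * tmp % record(pairs)
if tmp == pairs <= 37:
    tmp = pairs[tmp] - process(pairs)
    emit(c)
for pairs in tmp:
    tmp *= tmp[c]
tmp = tmp - c[16]
num = [emit(a // 10) for a in tmp if pairs == a]
if num < pairs:
    pairs += pairs % pairs
    c = num[32]
pairs = 19

11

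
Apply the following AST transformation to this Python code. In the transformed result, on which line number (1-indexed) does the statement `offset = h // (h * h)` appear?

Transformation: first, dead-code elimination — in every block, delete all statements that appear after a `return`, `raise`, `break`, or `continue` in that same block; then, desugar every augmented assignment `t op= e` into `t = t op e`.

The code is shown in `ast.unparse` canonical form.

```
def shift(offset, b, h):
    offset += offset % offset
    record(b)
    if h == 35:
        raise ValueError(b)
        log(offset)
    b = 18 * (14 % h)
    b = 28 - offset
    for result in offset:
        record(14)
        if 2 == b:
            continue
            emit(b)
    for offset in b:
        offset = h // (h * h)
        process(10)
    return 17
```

Transformed code:
def shift(offset, b, h):
    offset = offset + offset % offset
    record(b)
    if h == 35:
        raise ValueError(b)
    b = 18 * (14 % h)
    b = 28 - offset
    for result in offset:
        record(14)
        if 2 == b:
            continue
    for offset in b:
        offset = h // (h * h)
        process(10)
    return 17

13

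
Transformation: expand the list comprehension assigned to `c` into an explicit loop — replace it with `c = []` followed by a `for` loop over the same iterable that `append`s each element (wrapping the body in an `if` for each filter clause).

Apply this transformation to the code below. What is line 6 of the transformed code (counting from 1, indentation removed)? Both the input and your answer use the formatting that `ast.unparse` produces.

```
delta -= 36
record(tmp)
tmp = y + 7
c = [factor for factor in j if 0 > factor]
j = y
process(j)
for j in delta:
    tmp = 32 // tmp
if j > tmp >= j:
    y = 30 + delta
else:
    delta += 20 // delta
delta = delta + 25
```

Transformed code:
delta -= 36
record(tmp)
tmp = y + 7
c = []
for factor in j:
    if 0 > factor:
        c.append(factor)
j = y
process(j)
for j in delta:
    tmp = 32 // tmp
if j > tmp >= j:
    y = 30 + delta
else:
    delta += 20 // delta
delta = delta + 25

if 0 > factor:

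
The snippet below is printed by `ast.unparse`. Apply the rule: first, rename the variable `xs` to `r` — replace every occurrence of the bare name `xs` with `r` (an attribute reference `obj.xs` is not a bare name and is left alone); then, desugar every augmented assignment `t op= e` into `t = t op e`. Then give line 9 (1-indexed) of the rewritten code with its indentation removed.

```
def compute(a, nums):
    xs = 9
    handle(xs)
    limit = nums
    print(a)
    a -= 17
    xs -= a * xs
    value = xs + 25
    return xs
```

return r

Transformed code:
def compute(a, nums):
    r = 9
    handle(r)
    limit = nums
    print(a)
    a = a - 17
    r = r - a * r
    value = r + 25
    return r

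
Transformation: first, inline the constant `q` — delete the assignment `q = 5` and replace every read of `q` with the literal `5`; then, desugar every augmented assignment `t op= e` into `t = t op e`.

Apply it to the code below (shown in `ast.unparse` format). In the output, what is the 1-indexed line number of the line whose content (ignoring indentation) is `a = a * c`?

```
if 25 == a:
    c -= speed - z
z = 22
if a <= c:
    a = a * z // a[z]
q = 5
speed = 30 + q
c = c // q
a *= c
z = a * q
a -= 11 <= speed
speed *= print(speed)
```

Transformed code:
if 25 == a:
    c = c - (speed - z)
z = 22
if a <= c:
    a = a * z // a[z]
speed = 30 + 5
c = c // 5
a = a * c
z = a * 5
a = a - (11 <= speed)
speed = speed * print(speed)

8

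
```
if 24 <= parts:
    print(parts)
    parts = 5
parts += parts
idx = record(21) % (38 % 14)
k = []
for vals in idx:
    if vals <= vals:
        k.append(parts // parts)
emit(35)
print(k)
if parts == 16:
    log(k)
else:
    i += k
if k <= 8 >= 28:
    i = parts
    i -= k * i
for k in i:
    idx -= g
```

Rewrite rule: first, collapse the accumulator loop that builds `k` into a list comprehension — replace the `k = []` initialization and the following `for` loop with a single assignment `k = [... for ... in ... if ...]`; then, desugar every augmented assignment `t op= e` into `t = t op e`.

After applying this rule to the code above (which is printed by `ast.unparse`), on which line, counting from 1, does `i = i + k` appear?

12

Transformed code:
if 24 <= parts:
    print(parts)
    parts = 5
parts = parts + parts
idx = record(21) % (38 % 14)
k = [parts // parts for vals in idx if vals <= vals]
emit(35)
print(k)
if parts == 16:
    log(k)
else:
    i = i + k
if k <= 8 >= 28:
    i = parts
    i = i - k * i
for k in i:
    idx = idx - g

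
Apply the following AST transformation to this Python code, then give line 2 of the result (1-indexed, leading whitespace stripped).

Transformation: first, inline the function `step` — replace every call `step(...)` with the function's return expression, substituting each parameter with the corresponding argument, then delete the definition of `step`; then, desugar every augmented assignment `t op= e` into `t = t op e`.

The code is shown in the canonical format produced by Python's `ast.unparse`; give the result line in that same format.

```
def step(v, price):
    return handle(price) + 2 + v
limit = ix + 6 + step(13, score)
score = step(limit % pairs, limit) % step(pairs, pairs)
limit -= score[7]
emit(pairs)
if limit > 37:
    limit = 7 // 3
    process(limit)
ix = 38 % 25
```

score = (handle(limit) + 2 + limit % pairs) % (handle(pairs) + 2 + pairs)

Transformed code:
limit = ix + 6 + (handle(score) + 2 + 13)
score = (handle(limit) + 2 + limit % pairs) % (handle(pairs) + 2 + pairs)
limit = limit - score[7]
emit(pairs)
if limit > 37:
    limit = 7 // 3
    process(limit)
ix = 38 % 25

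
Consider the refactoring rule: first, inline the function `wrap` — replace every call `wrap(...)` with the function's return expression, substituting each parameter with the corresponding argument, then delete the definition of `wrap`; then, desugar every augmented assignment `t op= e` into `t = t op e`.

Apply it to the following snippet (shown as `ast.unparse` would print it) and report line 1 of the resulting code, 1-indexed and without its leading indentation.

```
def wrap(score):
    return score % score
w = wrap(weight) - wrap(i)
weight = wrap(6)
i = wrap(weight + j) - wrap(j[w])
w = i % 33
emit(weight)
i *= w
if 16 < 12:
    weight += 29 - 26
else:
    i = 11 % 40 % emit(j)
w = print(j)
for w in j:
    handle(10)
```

w = weight % weight - i % i

Transformed code:
w = weight % weight - i % i
weight = 6 % 6
i = (weight + j) % (weight + j) - j[w] % j[w]
w = i % 33
emit(weight)
i = i * w
if 16 < 12:
    weight = weight + (29 - 26)
else:
    i = 11 % 40 % emit(j)
w = print(j)
for w in j:
    handle(10)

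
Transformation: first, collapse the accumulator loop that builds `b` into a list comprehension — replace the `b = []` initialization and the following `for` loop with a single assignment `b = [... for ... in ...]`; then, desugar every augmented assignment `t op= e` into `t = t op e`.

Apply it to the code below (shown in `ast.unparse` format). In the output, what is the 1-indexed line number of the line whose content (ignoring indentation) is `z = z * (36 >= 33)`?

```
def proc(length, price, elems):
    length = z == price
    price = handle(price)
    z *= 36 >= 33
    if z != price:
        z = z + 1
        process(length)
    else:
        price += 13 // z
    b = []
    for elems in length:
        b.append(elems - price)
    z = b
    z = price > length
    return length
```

4

Transformed code:
def proc(length, price, elems):
    length = z == price
    price = handle(price)
    z = z * (36 >= 33)
    if z != price:
        z = z + 1
        process(length)
    else:
        price = price + 13 // z
    b = [elems - price for elems in length]
    z = b
    z = price > length
    return length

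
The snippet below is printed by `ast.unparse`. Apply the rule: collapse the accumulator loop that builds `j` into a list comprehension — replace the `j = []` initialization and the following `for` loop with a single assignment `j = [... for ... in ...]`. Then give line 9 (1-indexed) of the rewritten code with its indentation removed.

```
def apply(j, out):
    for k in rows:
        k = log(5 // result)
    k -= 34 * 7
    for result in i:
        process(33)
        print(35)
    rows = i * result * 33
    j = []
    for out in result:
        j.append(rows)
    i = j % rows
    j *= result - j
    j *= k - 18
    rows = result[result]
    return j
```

Transformed code:
def apply(j, out):
    for k in rows:
        k = log(5 // result)
    k -= 34 * 7
    for result in i:
        process(33)
        print(35)
    rows = i * result * 33
    j = [rows for out in result]
    i = j % rows
    j *= result - j
    j *= k - 18
    rows = result[result]
    return j

j = [rows for out in result]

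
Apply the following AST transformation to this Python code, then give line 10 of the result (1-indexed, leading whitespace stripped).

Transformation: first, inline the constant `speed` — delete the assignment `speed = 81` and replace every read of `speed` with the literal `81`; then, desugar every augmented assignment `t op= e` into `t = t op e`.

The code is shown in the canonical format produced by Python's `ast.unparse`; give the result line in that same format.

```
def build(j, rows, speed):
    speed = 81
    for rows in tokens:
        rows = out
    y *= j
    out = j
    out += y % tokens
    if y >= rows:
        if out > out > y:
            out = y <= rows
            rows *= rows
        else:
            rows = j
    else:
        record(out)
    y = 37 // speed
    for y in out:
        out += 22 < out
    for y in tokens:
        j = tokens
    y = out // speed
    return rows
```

rows = rows * rows

Transformed code:
def build(j, rows, speed):
    for rows in tokens:
        rows = out
    y = y * j
    out = j
    out = out + y % tokens
    if y >= rows:
        if out > out > y:
            out = y <= rows
            rows = rows * rows
        else:
            rows = j
    else:
        record(out)
    y = 37 // 81
    for y in out:
        out = out + (22 < out)
    for y in tokens:
        j = tokens
    y = out // 81
    return rows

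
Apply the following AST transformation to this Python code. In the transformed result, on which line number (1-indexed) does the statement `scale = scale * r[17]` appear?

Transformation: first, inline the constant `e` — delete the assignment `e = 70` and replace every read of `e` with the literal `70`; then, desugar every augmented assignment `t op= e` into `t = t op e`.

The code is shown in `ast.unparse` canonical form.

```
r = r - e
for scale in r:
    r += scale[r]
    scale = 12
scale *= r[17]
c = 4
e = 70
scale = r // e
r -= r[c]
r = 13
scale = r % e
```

5

Transformed code:
r = r - 70
for scale in r:
    r = r + scale[r]
    scale = 12
scale = scale * r[17]
c = 4
scale = r // 70
r = r - r[c]
r = 13
scale = r % 70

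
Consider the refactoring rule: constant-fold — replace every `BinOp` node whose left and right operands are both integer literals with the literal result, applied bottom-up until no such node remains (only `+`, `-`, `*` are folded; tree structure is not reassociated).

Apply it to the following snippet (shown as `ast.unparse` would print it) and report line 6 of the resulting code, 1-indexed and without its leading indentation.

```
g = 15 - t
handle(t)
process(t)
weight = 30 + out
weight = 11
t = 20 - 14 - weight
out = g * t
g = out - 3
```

t = 6 - weight

Transformed code:
g = 15 - t
handle(t)
process(t)
weight = 30 + out
weight = 11
t = 6 - weight
out = g * t
g = out - 3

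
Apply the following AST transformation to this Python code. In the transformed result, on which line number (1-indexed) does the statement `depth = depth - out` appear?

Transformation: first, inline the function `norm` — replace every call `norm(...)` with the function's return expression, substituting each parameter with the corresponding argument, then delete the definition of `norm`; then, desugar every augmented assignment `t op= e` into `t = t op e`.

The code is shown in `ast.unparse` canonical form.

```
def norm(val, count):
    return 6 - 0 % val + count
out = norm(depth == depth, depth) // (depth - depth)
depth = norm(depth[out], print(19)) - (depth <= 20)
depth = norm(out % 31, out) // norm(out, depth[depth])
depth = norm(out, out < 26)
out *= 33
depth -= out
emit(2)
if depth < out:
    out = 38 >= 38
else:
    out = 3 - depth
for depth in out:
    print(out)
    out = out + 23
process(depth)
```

6

Transformed code:
out = (6 - 0 % (depth == depth) + depth) // (depth - depth)
depth = 6 - 0 % depth[out] + print(19) - (depth <= 20)
depth = (6 - 0 % (out % 31) + out) // (6 - 0 % out + depth[depth])
depth = 6 - 0 % out + (out < 26)
out = out * 33
depth = depth - out
emit(2)
if depth < out:
    out = 38 >= 38
else:
    out = 3 - depth
for depth in out:
    print(out)
    out = out + 23
process(depth)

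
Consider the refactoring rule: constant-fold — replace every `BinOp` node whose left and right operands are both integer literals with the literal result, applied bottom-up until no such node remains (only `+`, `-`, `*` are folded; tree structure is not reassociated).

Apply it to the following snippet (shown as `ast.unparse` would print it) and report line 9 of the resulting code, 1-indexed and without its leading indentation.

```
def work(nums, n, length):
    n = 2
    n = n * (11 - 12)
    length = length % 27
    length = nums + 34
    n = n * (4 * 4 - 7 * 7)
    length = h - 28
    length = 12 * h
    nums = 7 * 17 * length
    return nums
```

Transformed code:
def work(nums, n, length):
    n = 2
    n = n * -1
    length = length % 27
    length = nums + 34
    n = n * -33
    length = h - 28
    length = 12 * h
    nums = 119 * length
    return nums

nums = 119 * length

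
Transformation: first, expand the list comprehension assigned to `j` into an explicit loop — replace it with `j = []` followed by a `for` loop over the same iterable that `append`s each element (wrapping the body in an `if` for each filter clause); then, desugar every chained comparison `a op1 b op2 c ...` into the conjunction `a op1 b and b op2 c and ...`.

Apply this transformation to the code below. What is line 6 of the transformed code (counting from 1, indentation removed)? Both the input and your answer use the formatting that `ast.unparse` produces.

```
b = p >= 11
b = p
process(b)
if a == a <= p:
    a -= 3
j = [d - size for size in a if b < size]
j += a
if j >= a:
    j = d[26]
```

Transformed code:
b = p >= 11
b = p
process(b)
if a == a and a <= p:
    a -= 3
j = []
for size in a:
    if b < size:
        j.append(d - size)
j += a
if j >= a:
    j = d[26]

j = []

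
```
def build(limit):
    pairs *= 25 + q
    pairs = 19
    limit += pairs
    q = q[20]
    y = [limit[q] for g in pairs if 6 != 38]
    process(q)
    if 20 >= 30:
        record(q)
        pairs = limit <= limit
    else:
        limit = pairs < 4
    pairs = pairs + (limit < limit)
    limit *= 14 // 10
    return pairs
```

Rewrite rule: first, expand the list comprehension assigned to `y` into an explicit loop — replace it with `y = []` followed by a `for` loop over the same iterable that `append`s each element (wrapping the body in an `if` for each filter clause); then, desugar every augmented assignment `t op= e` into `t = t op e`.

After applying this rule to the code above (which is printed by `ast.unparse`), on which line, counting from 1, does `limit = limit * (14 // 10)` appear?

Transformed code:
def build(limit):
    pairs = pairs * (25 + q)
    pairs = 19
    limit = limit + pairs
    q = q[20]
    y = []
    for g in pairs:
        if 6 != 38:
            y.append(limit[q])
    process(q)
    if 20 >= 30:
        record(q)
        pairs = limit <= limit
    else:
        limit = pairs < 4
    pairs = pairs + (limit < limit)
    limit = limit * (14 // 10)
    return pairs

17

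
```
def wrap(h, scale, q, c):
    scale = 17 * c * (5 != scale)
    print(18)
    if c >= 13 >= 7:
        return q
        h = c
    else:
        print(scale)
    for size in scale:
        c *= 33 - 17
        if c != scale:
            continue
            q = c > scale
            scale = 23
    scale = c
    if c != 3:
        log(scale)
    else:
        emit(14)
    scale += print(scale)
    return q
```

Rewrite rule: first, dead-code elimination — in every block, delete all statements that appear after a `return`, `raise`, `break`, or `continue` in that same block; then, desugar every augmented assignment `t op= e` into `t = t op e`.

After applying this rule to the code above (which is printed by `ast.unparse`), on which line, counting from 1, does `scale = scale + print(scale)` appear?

Transformed code:
def wrap(h, scale, q, c):
    scale = 17 * c * (5 != scale)
    print(18)
    if c >= 13 >= 7:
        return q
    else:
        print(scale)
    for size in scale:
        c = c * (33 - 17)
        if c != scale:
            continue
    scale = c
    if c != 3:
        log(scale)
    else:
        emit(14)
    scale = scale + print(scale)
    return q

17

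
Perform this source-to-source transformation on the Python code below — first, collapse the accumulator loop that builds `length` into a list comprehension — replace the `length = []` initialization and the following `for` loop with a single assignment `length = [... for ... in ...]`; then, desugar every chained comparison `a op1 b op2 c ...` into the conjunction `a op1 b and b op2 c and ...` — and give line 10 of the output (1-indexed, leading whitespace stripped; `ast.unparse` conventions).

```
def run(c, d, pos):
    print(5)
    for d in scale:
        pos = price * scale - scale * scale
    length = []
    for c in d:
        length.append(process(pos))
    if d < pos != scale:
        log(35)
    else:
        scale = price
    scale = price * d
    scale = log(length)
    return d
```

Transformed code:
def run(c, d, pos):
    print(5)
    for d in scale:
        pos = price * scale - scale * scale
    length = [process(pos) for c in d]
    if d < pos and pos != scale:
        log(35)
    else:
        scale = price
    scale = price * d
    scale = log(length)
    return d

scale = price * d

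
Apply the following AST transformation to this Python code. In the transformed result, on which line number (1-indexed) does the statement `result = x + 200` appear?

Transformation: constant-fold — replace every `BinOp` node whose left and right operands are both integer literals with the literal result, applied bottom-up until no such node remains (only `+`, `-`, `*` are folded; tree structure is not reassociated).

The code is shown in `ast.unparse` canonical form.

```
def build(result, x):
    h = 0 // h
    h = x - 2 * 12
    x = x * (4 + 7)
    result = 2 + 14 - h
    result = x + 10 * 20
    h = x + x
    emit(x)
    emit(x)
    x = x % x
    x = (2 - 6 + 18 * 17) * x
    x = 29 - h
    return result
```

6

Transformed code:
def build(result, x):
    h = 0 // h
    h = x - 24
    x = x * 11
    result = 16 - h
    result = x + 200
    h = x + x
    emit(x)
    emit(x)
    x = x % x
    x = 302 * x
    x = 29 - h
    return result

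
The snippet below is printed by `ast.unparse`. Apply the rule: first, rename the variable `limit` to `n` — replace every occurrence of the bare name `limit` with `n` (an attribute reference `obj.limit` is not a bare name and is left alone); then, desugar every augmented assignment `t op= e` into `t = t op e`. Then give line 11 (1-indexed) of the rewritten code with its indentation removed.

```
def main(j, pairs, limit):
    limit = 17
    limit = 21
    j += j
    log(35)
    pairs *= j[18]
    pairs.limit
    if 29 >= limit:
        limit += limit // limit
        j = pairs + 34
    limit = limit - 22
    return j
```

n = n - 22

Transformed code:
def main(j, pairs, n):
    n = 17
    n = 21
    j = j + j
    log(35)
    pairs = pairs * j[18]
    pairs.limit
    if 29 >= n:
        n = n + n // n
        j = pairs + 34
    n = n - 22
    return j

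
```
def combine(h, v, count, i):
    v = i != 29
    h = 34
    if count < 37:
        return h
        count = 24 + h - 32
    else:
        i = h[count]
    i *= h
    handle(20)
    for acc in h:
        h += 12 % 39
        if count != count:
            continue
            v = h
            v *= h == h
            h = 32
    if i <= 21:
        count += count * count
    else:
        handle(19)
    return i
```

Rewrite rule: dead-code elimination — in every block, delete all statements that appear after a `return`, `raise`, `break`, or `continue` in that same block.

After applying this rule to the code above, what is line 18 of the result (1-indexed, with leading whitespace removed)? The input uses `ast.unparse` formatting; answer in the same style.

Transformed code:
def combine(h, v, count, i):
    v = i != 29
    h = 34
    if count < 37:
        return h
    else:
        i = h[count]
    i *= h
    handle(20)
    for acc in h:
        h += 12 % 39
        if count != count:
            continue
    if i <= 21:
        count += count * count
    else:
        handle(19)
    return i

return i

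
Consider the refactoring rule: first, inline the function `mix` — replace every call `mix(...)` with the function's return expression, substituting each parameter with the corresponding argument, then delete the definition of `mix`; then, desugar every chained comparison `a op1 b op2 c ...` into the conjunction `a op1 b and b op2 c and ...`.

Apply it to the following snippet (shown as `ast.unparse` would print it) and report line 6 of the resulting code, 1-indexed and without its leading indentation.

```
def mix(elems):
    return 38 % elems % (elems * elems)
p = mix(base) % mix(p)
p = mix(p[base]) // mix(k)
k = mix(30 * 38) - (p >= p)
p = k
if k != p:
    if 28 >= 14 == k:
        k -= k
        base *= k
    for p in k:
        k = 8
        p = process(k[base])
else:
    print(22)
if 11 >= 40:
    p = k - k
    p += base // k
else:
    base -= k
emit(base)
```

if 28 >= 14 and 14 == k:

Transformed code:
p = 38 % base % (base * base) % (38 % p % (p * p))
p = 38 % p[base] % (p[base] * p[base]) // (38 % k % (k * k))
k = 38 % (30 * 38) % (30 * 38 * (30 * 38)) - (p >= p)
p = k
if k != p:
    if 28 >= 14 and 14 == k:
        k -= k
        base *= k
    for p in k:
        k = 8
        p = process(k[base])
else:
    print(22)
if 11 >= 40:
    p = k - k
    p += base // k
else:
    base -= k
emit(base)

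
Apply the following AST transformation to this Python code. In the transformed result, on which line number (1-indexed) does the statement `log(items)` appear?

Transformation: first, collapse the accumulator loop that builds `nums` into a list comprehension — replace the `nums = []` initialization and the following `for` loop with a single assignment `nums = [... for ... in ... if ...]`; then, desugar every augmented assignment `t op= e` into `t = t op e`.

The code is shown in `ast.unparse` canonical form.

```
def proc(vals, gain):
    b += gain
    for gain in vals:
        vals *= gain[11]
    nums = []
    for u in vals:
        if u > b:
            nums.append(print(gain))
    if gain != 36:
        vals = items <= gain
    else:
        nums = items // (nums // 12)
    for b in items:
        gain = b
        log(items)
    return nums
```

Transformed code:
def proc(vals, gain):
    b = b + gain
    for gain in vals:
        vals = vals * gain[11]
    nums = [print(gain) for u in vals if u > b]
    if gain != 36:
        vals = items <= gain
    else:
        nums = items // (nums // 12)
    for b in items:
        gain = b
        log(items)
    return nums

12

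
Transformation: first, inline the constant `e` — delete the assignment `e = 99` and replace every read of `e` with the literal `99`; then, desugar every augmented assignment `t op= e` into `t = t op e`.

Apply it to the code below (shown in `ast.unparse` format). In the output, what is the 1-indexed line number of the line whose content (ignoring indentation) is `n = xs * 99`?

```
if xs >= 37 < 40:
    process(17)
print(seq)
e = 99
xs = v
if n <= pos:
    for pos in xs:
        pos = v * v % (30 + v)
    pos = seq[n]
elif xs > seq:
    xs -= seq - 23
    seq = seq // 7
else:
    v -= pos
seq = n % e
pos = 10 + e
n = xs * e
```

16

Transformed code:
if xs >= 37 < 40:
    process(17)
print(seq)
xs = v
if n <= pos:
    for pos in xs:
        pos = v * v % (30 + v)
    pos = seq[n]
elif xs > seq:
    xs = xs - (seq - 23)
    seq = seq // 7
else:
    v = v - pos
seq = n % 99
pos = 10 + 99
n = xs * 99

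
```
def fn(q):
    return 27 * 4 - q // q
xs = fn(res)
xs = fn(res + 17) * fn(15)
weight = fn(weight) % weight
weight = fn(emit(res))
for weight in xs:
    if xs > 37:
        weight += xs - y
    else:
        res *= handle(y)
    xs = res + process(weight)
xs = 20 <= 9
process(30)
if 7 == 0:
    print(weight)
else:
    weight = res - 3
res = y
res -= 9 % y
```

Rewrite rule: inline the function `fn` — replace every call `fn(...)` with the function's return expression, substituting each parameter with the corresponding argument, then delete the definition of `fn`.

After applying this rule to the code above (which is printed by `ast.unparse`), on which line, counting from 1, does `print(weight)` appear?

14

Transformed code:
xs = 27 * 4 - res // res
xs = (27 * 4 - (res + 17) // (res + 17)) * (27 * 4 - 15 // 15)
weight = (27 * 4 - weight // weight) % weight
weight = 27 * 4 - emit(res) // emit(res)
for weight in xs:
    if xs > 37:
        weight += xs - y
    else:
        res *= handle(y)
    xs = res + process(weight)
xs = 20 <= 9
process(30)
if 7 == 0:
    print(weight)
else:
    weight = res - 3
res = y
res -= 9 % y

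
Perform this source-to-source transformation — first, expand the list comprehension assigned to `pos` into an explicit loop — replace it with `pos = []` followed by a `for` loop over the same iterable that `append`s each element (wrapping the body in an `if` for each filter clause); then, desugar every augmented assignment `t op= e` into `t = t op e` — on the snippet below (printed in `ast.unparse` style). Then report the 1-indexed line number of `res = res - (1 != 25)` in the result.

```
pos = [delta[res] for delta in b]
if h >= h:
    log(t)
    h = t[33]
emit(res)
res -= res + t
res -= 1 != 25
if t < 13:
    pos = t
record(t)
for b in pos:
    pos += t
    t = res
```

9

Transformed code:
pos = []
for delta in b:
    pos.append(delta[res])
if h >= h:
    log(t)
    h = t[33]
emit(res)
res = res - (res + t)
res = res - (1 != 25)
if t < 13:
    pos = t
record(t)
for b in pos:
    pos = pos + t
    t = res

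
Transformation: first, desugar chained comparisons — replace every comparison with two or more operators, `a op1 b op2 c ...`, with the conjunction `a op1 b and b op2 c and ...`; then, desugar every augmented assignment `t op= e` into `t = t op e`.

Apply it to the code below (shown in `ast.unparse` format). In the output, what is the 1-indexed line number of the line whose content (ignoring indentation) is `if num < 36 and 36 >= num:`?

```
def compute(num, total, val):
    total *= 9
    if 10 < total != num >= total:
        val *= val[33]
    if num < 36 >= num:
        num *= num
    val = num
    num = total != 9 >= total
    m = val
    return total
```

5

Transformed code:
def compute(num, total, val):
    total = total * 9
    if 10 < total and total != num and (num >= total):
        val = val * val[33]
    if num < 36 and 36 >= num:
        num = num * num
    val = num
    num = total != 9 and 9 >= total
    m = val
    return total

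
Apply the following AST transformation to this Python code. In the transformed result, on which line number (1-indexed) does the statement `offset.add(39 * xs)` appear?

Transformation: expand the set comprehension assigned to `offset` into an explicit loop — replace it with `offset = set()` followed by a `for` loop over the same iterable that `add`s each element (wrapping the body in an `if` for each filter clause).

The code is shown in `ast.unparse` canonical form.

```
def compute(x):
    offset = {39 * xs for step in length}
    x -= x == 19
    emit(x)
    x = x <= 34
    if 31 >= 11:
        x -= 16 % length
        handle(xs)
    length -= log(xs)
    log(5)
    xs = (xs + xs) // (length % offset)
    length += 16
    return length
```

4

Transformed code:
def compute(x):
    offset = set()
    for step in length:
        offset.add(39 * xs)
    x -= x == 19
    emit(x)
    x = x <= 34
    if 31 >= 11:
        x -= 16 % length
        handle(xs)
    length -= log(xs)
    log(5)
    xs = (xs + xs) // (length % offset)
    length += 16
    return length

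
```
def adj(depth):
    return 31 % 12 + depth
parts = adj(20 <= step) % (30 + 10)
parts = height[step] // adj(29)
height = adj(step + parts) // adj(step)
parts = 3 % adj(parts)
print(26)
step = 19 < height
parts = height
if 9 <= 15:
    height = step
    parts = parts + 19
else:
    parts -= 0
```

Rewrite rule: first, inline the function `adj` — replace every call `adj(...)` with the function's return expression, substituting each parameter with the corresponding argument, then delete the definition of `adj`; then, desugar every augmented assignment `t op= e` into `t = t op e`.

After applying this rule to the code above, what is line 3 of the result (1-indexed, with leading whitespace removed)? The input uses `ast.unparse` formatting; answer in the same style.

height = (31 % 12 + (step + parts)) // (31 % 12 + step)

Transformed code:
parts = (31 % 12 + (20 <= step)) % (30 + 10)
parts = height[step] // (31 % 12 + 29)
height = (31 % 12 + (step + parts)) // (31 % 12 + step)
parts = 3 % (31 % 12 + parts)
print(26)
step = 19 < height
parts = height
if 9 <= 15:
    height = step
    parts = parts + 19
else:
    parts = parts - 0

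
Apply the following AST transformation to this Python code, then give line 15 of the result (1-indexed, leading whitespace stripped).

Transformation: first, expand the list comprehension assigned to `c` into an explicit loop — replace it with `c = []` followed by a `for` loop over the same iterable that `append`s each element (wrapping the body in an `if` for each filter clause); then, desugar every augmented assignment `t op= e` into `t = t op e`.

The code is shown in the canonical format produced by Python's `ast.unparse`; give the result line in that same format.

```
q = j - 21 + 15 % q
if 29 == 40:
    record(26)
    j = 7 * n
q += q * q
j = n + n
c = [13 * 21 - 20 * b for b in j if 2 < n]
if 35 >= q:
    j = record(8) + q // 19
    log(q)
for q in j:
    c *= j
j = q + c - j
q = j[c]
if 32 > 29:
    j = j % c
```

Transformed code:
q = j - 21 + 15 % q
if 29 == 40:
    record(26)
    j = 7 * n
q = q + q * q
j = n + n
c = []
for b in j:
    if 2 < n:
        c.append(13 * 21 - 20 * b)
if 35 >= q:
    j = record(8) + q // 19
    log(q)
for q in j:
    c = c * j
j = q + c - j
q = j[c]
if 32 > 29:
    j = j % c

c = c * j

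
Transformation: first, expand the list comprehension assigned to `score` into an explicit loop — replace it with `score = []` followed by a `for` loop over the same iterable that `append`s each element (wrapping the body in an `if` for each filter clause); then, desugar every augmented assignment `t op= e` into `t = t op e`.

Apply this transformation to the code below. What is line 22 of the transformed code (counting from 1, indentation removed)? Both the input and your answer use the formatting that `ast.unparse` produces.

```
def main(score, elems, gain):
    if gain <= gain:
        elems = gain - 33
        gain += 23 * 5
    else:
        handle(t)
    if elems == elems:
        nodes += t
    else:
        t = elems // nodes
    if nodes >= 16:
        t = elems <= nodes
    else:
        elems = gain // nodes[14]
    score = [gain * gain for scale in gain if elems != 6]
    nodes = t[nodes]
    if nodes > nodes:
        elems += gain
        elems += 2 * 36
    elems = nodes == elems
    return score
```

elems = elems + 2 * 36

Transformed code:
def main(score, elems, gain):
    if gain <= gain:
        elems = gain - 33
        gain = gain + 23 * 5
    else:
        handle(t)
    if elems == elems:
        nodes = nodes + t
    else:
        t = elems // nodes
    if nodes >= 16:
        t = elems <= nodes
    else:
        elems = gain // nodes[14]
    score = []
    for scale in gain:
        if elems != 6:
            score.append(gain * gain)
    nodes = t[nodes]
    if nodes > nodes:
        elems = elems + gain
        elems = elems + 2 * 36
    elems = nodes == elems
    return score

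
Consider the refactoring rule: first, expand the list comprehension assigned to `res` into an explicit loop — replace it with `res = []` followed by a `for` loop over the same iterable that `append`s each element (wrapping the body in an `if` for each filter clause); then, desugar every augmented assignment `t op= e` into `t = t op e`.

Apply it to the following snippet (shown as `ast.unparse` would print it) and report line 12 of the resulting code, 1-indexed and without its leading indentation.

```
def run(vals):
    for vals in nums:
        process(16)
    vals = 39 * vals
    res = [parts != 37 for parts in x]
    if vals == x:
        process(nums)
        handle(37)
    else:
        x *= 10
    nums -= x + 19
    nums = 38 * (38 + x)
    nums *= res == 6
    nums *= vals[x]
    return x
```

x = x * 10

Transformed code:
def run(vals):
    for vals in nums:
        process(16)
    vals = 39 * vals
    res = []
    for parts in x:
        res.append(parts != 37)
    if vals == x:
        process(nums)
        handle(37)
    else:
        x = x * 10
    nums = nums - (x + 19)
    nums = 38 * (38 + x)
    nums = nums * (res == 6)
    nums = nums * vals[x]
    return x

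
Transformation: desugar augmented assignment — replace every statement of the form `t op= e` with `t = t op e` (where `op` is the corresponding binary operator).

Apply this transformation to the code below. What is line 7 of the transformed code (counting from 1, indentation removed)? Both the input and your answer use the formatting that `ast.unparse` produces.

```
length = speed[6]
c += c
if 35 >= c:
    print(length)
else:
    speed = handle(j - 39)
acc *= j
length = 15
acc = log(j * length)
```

acc = acc * j

Transformed code:
length = speed[6]
c = c + c
if 35 >= c:
    print(length)
else:
    speed = handle(j - 39)
acc = acc * j
length = 15
acc = log(j * length)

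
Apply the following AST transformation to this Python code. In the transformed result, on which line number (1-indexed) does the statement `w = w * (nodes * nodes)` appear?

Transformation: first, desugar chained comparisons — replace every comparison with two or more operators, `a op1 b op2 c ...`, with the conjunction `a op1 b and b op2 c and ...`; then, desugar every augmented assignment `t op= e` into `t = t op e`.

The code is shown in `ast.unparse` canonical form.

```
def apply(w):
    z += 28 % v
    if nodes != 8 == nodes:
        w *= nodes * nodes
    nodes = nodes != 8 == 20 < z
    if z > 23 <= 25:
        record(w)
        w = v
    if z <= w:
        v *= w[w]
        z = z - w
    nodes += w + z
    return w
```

4

Transformed code:
def apply(w):
    z = z + 28 % v
    if nodes != 8 and 8 == nodes:
        w = w * (nodes * nodes)
    nodes = nodes != 8 and 8 == 20 and (20 < z)
    if z > 23 and 23 <= 25:
        record(w)
        w = v
    if z <= w:
        v = v * w[w]
        z = z - w
    nodes = nodes + (w + z)
    return w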